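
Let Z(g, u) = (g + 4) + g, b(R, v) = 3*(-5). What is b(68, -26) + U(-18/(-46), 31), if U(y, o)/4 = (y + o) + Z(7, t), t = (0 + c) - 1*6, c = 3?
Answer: 4199/23 ≈ 182.57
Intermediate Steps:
b(R, v) = -15
t = -3 (t = (0 + 3) - 1*6 = 3 - 6 = -3)
Z(g, u) = 4 + 2*g (Z(g, u) = (4 + g) + g = 4 + 2*g)
U(y, o) = 72 + 4*o + 4*y (U(y, o) = 4*((y + o) + (4 + 2*7)) = 4*((o + y) + (4 + 14)) = 4*((o + y) + 18) = 4*(18 + o + y) = 72 + 4*o + 4*y)
b(68, -26) + U(-18/(-46), 31) = -15 + (72 + 4*31 + 4*(-18/(-46))) = -15 + (72 + 124 + 4*(-18*(-1/46))) = -15 + (72 + 124 + 4*(9/23)) = -15 + (72 + 124 + 36/23) = -15 + 4544/23 = 4199/23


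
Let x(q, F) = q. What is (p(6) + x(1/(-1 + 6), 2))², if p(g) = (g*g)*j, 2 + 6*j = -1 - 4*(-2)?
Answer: 22801/25 ≈ 912.04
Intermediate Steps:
j = ⅚ (j = -⅓ + (-1 - 4*(-2))/6 = -⅓ + (-1 + 8)/6 = -⅓ + (⅙)*7 = -⅓ + 7/6 = ⅚ ≈ 0.83333)
p(g) = 5*g²/6 (p(g) = (g*g)*(⅚) = g²*(⅚) = 5*g²/6)
(p(6) + x(1/(-1 + 6), 2))² = ((⅚)*6² + 1/(-1 + 6))² = ((⅚)*36 + 1/5)² = (30 + ⅕)² = (151/5)² = 22801/25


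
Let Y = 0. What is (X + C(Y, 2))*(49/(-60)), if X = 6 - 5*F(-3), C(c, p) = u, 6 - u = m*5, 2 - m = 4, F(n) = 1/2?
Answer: -637/40 ≈ -15.925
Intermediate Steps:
F(n) = 1/2
m = -2 (m = 2 - 1*4 = 2 - 4 = -2)
u = 16 (u = 6 - (-2)*5 = 6 - 1*(-10) = 6 + 10 = 16)
C(c, p) = 16
X = 7/2 (X = 6 - 5*1/2 = 6 - 5/2 = 7/2 ≈ 3.5000)
(X + C(Y, 2))*(49/(-60)) = (7/2 + 16)*(49/(-60)) = 39*(49*(-1/60))/2 = (39/2)*(-49/60) = -637/40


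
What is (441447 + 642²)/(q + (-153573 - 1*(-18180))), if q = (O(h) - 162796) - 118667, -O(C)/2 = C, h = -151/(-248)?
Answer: -105847764/51690295 ≈ -2.0477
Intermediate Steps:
h = 151/248 (h = -151*(-1/248) = 151/248 ≈ 0.60887)
O(C) = -2*C
q = -34901563/124 (q = (-2*151/248 - 162796) - 118667 = (-151/124 - 162796) - 118667 = -20186855/124 - 118667 = -34901563/124 ≈ -2.8146e+5)
(441447 + 642²)/(q + (-153573 - 1*(-18180))) = (441447 + 642²)/(-34901563/124 + (-153573 - 1*(-18180))) = (441447 + 412164)/(-34901563/124 + (-153573 + 18180)) = 853611/(-34901563/124 - 135393) = 853611/(-51690295/124) = 853611*(-124/51690295) = -105847764/51690295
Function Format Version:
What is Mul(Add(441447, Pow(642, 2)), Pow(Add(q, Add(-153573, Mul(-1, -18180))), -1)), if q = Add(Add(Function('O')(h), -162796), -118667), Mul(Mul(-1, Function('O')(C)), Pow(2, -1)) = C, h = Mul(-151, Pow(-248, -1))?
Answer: Rational(-105847764, 51690295) ≈ -2.0477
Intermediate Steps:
h = Rational(151, 248) (h = Mul(-151, Rational(-1, 248)) = Rational(151, 248) ≈ 0.60887)
Function('O')(C) = Mul(-2, C)
q = Rational(-34901563, 124) (q = Add(Add(Mul(-2, Rational(151, 248)), -162796), -118667) = Add(Add(Rational(-151, 124), -162796), -118667) = Add(Rational(-20186855, 124), -118667) = Rational(-34901563, 124) ≈ -2.8146e+5)
Mul(Add(441447, Pow(642, 2)), Pow(Add(q, Add(-153573, Mul(-1, -18180))), -1)) = Mul(Add(441447, Pow(642, 2)), Pow(Add(Rational(-34901563, 124), Add(-153573, Mul(-1, -18180))), -1)) = Mul(Add(441447, 412164), Pow(Add(Rational(-34901563, 124), Add(-153573, 18180)), -1)) = Mul(853611, Pow(Add(Rational(-34901563, 124), -135393), -1)) = Mul(853611, Pow(Rational(-51690295, 124), -1)) = Mul(853611, Rational(-124, 51690295)) = Rational(-105847764, 51690295)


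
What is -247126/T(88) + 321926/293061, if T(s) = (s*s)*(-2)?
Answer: 3518590117/206314944 ≈ 17.054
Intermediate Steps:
T(s) = -2*s² (T(s) = s²*(-2) = -2*s²)
-247126/T(88) + 321926/293061 = -247126/((-2*88²)) + 321926/293061 = -247126/((-2*7744)) + 321926*(1/293061) = -247126/(-15488) + 321926/293061 = -247126*(-1/15488) + 321926/293061 = 11233/704 + 321926/293061 = 3518590117/206314944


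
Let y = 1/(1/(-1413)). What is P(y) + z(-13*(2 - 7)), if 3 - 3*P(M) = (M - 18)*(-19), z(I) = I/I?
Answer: -9061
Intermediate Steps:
y = -1413 (y = 1/(-1/1413) = -1413)
z(I) = 1
P(M) = -113 + 19*M/3 (P(M) = 1 - (M - 18)*(-19)/3 = 1 - (-18 + M)*(-19)/3 = 1 - (342 - 19*M)/3 = 1 + (-114 + 19*M/3) = -113 + 19*M/3)
P(y) + z(-13*(2 - 7)) = (-113 + (19/3)*(-1413)) + 1 = (-113 - 8949) + 1 = -9062 + 1 = -9061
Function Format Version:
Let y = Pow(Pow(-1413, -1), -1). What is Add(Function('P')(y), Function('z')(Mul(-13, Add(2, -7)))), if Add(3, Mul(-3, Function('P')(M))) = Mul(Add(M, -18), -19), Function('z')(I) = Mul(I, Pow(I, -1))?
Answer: -9061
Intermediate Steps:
y = -1413 (y = Pow(Rational(-1, 1413), -1) = -1413)
Function('z')(I) = 1
Function('P')(M) = Add(-113, Mul(Rational(19, 3), M)) (Function('P')(M) = Add(1, Mul(Rational(-1, 3), Mul(Add(M, -18), -19))) = Add(1, Mul(Rational(-1, 3), Mul(Add(-18, M), -19))) = Add(1, Mul(Rational(-1, 3), Add(342, Mul(-19, M)))) = Add(1, Add(-114, Mul(Rational(19, 3), M))) = Add(-113, Mul(Rational(19, 3), M)))
Add(Function('P')(y), Function('z')(Mul(-13, Add(2, -7)))) = Add(Add(-113, Mul(Rational(19, 3), -1413)), 1) = Add(Add(-113, -8949), 1) = Add(-9062, 1) = -9061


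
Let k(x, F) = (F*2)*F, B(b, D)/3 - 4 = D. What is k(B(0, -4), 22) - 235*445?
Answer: -103607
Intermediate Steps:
B(b, D) = 12 + 3*D
k(x, F) = 2*F² (k(x, F) = (2*F)*F = 2*F²)
k(B(0, -4), 22) - 235*445 = 2*22² - 235*445 = 2*484 - 104575 = 968 - 104575 = -103607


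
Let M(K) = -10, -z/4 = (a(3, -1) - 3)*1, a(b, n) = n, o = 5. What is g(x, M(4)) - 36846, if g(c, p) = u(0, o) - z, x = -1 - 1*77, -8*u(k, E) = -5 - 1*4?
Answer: -294887/8 ≈ -36861.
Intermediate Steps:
u(k, E) = 9/8 (u(k, E) = -(-5 - 1*4)/8 = -(-5 - 4)/8 = -⅛*(-9) = 9/8)
z = 16 (z = -4*(-1 - 3) = -(-16) = -4*(-4) = 16)
x = -78 (x = -1 - 77 = -78)
g(c, p) = -119/8 (g(c, p) = 9/8 - 1*16 = 9/8 - 16 = -119/8)
g(x, M(4)) - 36846 = -119/8 - 36846 = -294887/8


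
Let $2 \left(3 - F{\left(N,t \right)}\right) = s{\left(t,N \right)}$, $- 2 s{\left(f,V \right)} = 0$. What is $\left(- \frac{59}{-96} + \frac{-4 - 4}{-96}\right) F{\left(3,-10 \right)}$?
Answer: $\frac{67}{32} \approx 2.0938$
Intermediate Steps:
$s{\left(f,V \right)} = 0$ ($s{\left(f,V \right)} = \left(- \frac{1}{2}\right) 0 = 0$)
$F{\left(N,t \right)} = 3$ ($F{\left(N,t \right)} = 3 - 0 = 3 + 0 = 3$)
$\left(- \frac{59}{-96} + \frac{-4 - 4}{-96}\right) F{\left(3,-10 \right)} = \left(- \frac{59}{-96} + \frac{-4 - 4}{-96}\right) 3 = \left(\left(-59\right) \left(- \frac{1}{96}\right) + \left(-4 - 4\right) \left(- \frac{1}{96}\right)\right) 3 = \left(\frac{59}{96} - - \frac{1}{12}\right) 3 = \left(\frac{59}{96} + \frac{1}{12}\right) 3 = \frac{67}{96} \cdot 3 = \frac{67}{32}$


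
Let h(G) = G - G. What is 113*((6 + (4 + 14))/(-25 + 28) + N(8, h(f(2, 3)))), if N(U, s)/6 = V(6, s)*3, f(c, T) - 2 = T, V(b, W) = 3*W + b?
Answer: 13108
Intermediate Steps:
V(b, W) = b + 3*W
f(c, T) = 2 + T
h(G) = 0
N(U, s) = 108 + 54*s (N(U, s) = 6*((6 + 3*s)*3) = 6*(18 + 9*s) = 108 + 54*s)
113*((6 + (4 + 14))/(-25 + 28) + N(8, h(f(2, 3)))) = 113*((6 + (4 + 14))/(-25 + 28) + (108 + 54*0)) = 113*((6 + 18)/3 + (108 + 0)) = 113*(24*(⅓) + 108) = 113*(8 + 108) = 113*116 = 13108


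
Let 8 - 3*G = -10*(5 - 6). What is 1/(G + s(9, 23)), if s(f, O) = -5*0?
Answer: -3/2 ≈ -1.5000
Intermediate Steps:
s(f, O) = 0
G = -⅔ (G = 8/3 - (-10)*(5 - 6)/3 = 8/3 - (-10)*(-1)/3 = 8/3 - ⅓*10 = 8/3 - 10/3 = -⅔ ≈ -0.66667)
1/(G + s(9, 23)) = 1/(-⅔ + 0) = 1/(-⅔) = -3/2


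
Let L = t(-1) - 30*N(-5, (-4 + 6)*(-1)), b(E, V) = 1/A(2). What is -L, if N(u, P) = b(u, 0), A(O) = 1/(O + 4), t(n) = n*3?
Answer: 183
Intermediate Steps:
t(n) = 3*n
A(O) = 1/(4 + O)
b(E, V) = 6 (b(E, V) = 1/(1/(4 + 2)) = 1/(1/6) = 1/(⅙) = 6)
N(u, P) = 6
L = -183 (L = 3*(-1) - 30*6 = -3 - 180 = -183)
-L = -1*(-183) = 183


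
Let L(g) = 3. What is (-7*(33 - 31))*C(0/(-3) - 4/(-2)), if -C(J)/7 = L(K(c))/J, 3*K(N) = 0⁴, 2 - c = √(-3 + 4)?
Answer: 147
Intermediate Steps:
c = 1 (c = 2 - √(-3 + 4) = 2 - √1 = 2 - 1*1 = 2 - 1 = 1)
K(N) = 0 (K(N) = (⅓)*0⁴ = (⅓)*0 = 0)
C(J) = -21/J
(-7*(33 - 31))*C(0/(-3) - 4/(-2)) = (-7*(33 - 31))*(-21/(0/(-3) - 4/(-2))) = (-7*2)*(-21/(0*(-⅓) - 4*(-½))) = -(-294)/(0 + 2) = -(-294)/2 = -14*(-21/2) = 147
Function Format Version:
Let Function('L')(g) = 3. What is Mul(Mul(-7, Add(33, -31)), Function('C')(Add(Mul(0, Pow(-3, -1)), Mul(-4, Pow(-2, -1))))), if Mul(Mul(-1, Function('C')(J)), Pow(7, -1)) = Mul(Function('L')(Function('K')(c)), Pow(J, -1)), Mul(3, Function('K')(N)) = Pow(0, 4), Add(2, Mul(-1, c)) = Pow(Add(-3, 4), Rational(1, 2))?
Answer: 147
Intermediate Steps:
c = 1 (c = Add(2, Mul(-1, Pow(Add(-3, 4), Rational(1, 2)))) = Add(2, Mul(-1, Pow(1, Rational(1, 2)))) = Add(2, Mul(-1, 1)) = Add(2, -1) = 1)
Function('K')(N) = 0 (Function('K')(N) = Mul(Rational(1, 3), Pow(0, 4)) = Mul(Rational(1, 3), 0) = 0)
Function('C')(J) = Mul(-21, Pow(J, -1)) (Function('C')(J) = Mul(-7, Mul(3, Pow(J, -1))) = Mul(-21, Pow(J, -1)))
Mul(Mul(-7, Add(33, -31)), Function('C')(Add(Mul(0, Pow(-3, -1)), Mul(-4, Pow(-2, -1))))) = Mul(Mul(-7, Add(33, -31)), Mul(-21, Pow(Add(Mul(0, Pow(-3, -1)), Mul(-4, Pow(-2, -1))), -1))) = Mul(Mul(-7, 2), Mul(-21, Pow(Add(Mul(0, Rational(-1, 3)), Mul(-4, Rational(-1, 2))), -1))) = Mul(-14, Mul(-21, Pow(Add(0, 2), -1))) = Mul(-14, Mul(-21, Pow(2, -1))) = Mul(-14, Mul(-21, Rational(1, 2))) = Mul(-14, Rational(-21, 2)) = 147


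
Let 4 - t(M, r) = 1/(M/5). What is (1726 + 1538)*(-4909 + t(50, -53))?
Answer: -80051232/5 ≈ -1.6010e+7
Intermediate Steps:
t(M, r) = 4 - 5/M (t(M, r) = 4 - 1/(M/5) = 4 - 5/M)
(1726 + 1538)*(-4909 + t(50, -53)) = (1726 + 1538)*(-4909 + (4 - 5/50)) = 3264*(-4909 + (4 - 5*1/50)) = 3264*(-4909 + (4 - ⅒)) = 3264*(-4909 + 39/10) = 3264*(-49051/10) = -80051232/5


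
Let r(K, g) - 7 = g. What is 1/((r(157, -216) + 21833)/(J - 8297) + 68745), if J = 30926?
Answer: 7543/518550743 ≈ 1.4546e-5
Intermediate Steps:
r(K, g) = 7 + g
1/((r(157, -216) + 21833)/(J - 8297) + 68745) = 1/(((7 - 216) + 21833)/(30926 - 8297) + 68745) = 1/((-209 + 21833)/22629 + 68745) = 1/(21624*(1/22629) + 68745) = 1/(7208/7543 + 68745) = 1/(518550743/7543) = 7543/518550743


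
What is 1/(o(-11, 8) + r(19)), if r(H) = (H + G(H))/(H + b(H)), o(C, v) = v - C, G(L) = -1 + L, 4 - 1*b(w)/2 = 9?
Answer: 9/208 ≈ 0.043269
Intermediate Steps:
b(w) = -10 (b(w) = 8 - 2*9 = 8 - 18 = -10)
r(H) = (-1 + 2*H)/(-10 + H) (r(H) = (H + (-1 + H))/(H - 10) = (-1 + 2*H)/(-10 + H))
1/(o(-11, 8) + r(19)) = 1/((8 - 1*(-11)) + (-1 + 2*19)/(-10 + 19)) = 1/((8 + 11) + (-1 + 38)/9) = 1/(19 + (1/9)*37) = 1/(19 + 37/9) = 1/(208/9) = 9/208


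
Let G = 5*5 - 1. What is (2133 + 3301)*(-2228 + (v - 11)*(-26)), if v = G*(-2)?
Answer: -3771196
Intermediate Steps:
G = 24 (G = 25 - 1 = 24)
v = -48 (v = 24*(-2) = -48)
(2133 + 3301)*(-2228 + (v - 11)*(-26)) = (2133 + 3301)*(-2228 + (-48 - 11)*(-26)) = 5434*(-2228 - 59*(-26)) = 5434*(-2228 + 1534) = 5434*(-694) = -3771196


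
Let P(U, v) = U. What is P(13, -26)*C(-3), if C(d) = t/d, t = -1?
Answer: 13/3 ≈ 4.3333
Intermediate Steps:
C(d) = -1/d
P(13, -26)*C(-3) = 13*(-1/(-3)) = 13*(-1*(-⅓)) = 13*(⅓) = 13/3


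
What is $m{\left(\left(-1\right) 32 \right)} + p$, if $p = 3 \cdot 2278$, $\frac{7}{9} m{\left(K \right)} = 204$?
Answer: $\frac{49674}{7} \approx 7096.3$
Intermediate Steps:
$m{\left(K \right)} = \frac{1836}{7}$ ($m{\left(K \right)} = \frac{9}{7} \cdot 204 = \frac{1836}{7}$)
$p = 6834$
$m{\left(\left(-1\right) 32 \right)} + p = \frac{1836}{7} + 6834 = \frac{49674}{7}$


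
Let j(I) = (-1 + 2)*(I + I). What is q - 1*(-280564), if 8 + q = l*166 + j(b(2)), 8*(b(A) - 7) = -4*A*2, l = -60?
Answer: 270606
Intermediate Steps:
b(A) = 7 - A (b(A) = 7 + (-4*A*2)/8 = 7 + (-8*A)/8 = 7 - A)
j(I) = 2*I (j(I) = 1*(2*I) = 2*I)
q = -9958 (q = -8 + (-60*166 + 2*(7 - 1*2)) = -8 + (-9960 + 2*(7 - 2)) = -8 + (-9960 + 2*5) = -8 + (-9960 + 10) = -8 - 9950 = -9958)
q - 1*(-280564) = -9958 - 1*(-280564) = -9958 + 280564 = 270606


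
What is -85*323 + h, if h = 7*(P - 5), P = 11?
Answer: -27413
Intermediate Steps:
h = 42 (h = 7*(11 - 5) = 7*6 = 42)
-85*323 + h = -85*323 + 42 = -27455 + 42 = -27413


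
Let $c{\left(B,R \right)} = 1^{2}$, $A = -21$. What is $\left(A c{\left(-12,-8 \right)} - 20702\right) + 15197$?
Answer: $-5526$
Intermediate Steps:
$c{\left(B,R \right)} = 1$
$\left(A c{\left(-12,-8 \right)} - 20702\right) + 15197 = \left(\left(-21\right) 1 - 20702\right) + 15197 = \left(-21 - 20702\right) + 15197 = -20723 + 15197 = -5526$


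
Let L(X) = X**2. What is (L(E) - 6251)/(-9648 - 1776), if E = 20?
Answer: 5851/11424 ≈ 0.51217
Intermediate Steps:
(L(E) - 6251)/(-9648 - 1776) = (20**2 - 6251)/(-9648 - 1776) = (400 - 6251)/(-11424) = -5851*(-1/11424) = 5851/11424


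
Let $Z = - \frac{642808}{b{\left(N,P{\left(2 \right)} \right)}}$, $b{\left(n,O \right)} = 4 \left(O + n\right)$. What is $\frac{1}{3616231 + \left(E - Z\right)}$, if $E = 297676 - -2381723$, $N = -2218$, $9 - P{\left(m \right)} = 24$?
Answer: $\frac{2233}{14057981088} \approx 1.5884 \cdot 10^{-7}$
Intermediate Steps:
$P{\left(m \right)} = -15$ ($P{\left(m \right)} = 9 - 24 = -15$)
$E = 2679399$ ($E = 297676 + 2381723 = 2679399$)
$b{\left(n,O \right)} = 4 O + 4 n$
$Z = \frac{160702}{2233}$ ($Z = - \frac{642808}{4 \left(-15\right) + 4 \left(-2218\right)} = - \frac{642808}{-60 - 8872} = - \frac{642808}{-8932} = \left(-642808\right) \left(- \frac{1}{8932}\right) = \frac{160702}{2233} \approx 71.967$)
$\frac{1}{3616231 + \left(E - Z\right)} = \frac{1}{3616231 + \left(2679399 - \frac{160702}{2233}\right)} = \frac{1}{3616231 + \frac{5982937265}{2233}} = \frac{1}{\frac{14057981088}{2233}} = \frac{2233}{14057981088}$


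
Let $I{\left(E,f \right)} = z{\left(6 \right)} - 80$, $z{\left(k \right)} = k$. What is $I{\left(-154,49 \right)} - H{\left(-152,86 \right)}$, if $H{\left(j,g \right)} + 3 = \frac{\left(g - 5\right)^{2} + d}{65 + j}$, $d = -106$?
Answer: $\frac{278}{87} \approx 3.1954$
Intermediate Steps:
$H{\left(j,g \right)} = -3 + \frac{-106 + \left(-5 + g\right)^{2}}{65 + j}$ ($H{\left(j,g \right)} = -3 + \frac{\left(g - 5\right)^{2} - 106}{65 + j} = -3 + \frac{\left(-5 + g\right)^{2} - 106}{65 + j} = -3 + \frac{-106 + \left(-5 + g\right)^{2}}{65 + j}$)
$I{\left(E,f \right)} = -74$ ($I{\left(E,f \right)} = 6 - 80 = -74$)
$I{\left(-154,49 \right)} - H{\left(-152,86 \right)} = -74 - \frac{-301 + \left(-5 + 86\right)^{2} - -456}{65 - 152} = -74 - \frac{-301 + 81^{2} + 456}{-87} = -74 - - \frac{-301 + 6561 + 456}{87} = -74 - \left(- \frac{1}{87}\right) 6716 = -74 - - \frac{6716}{87} = -74 + \frac{6716}{87} = \frac{278}{87}$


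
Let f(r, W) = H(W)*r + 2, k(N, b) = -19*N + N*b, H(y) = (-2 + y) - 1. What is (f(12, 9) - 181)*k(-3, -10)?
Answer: -9309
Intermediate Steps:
H(y) = -3 + y
f(r, W) = 2 + r*(-3 + W) (f(r, W) = (-3 + W)*r + 2 = r*(-3 + W) + 2 = 2 + r*(-3 + W))
(f(12, 9) - 181)*k(-3, -10) = ((2 + 12*(-3 + 9)) - 181)*(-3*(-19 - 10)) = ((2 + 12*6) - 181)*(-3*(-29)) = ((2 + 72) - 181)*87 = (74 - 181)*87 = -107*87 = -9309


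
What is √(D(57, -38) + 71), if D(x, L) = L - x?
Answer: 2*I*√6 ≈ 4.899*I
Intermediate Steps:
√(D(57, -38) + 71) = √((-38 - 1*57) + 71) = √((-38 - 57) + 71) = √(-95 + 71) = √(-24) = 2*I*√6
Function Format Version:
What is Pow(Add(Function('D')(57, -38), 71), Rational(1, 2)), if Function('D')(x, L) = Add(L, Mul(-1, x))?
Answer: Mul(2, I, Pow(6, Rational(1, 2))) ≈ Mul(4.8990, I)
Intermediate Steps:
Pow(Add(Function('D')(57, -38), 71), Rational(1, 2)) = Pow(Add(Add(-38, Mul(-1, 57)), 71), Rational(1, 2)) = Pow(Add(Add(-38, -57), 71), Rational(1, 2)) = Pow(Add(-95, 71), Rational(1, 2)) = Pow(-24, Rational(1, 2)) = Mul(2, I, Pow(6, Rational(1, 2)))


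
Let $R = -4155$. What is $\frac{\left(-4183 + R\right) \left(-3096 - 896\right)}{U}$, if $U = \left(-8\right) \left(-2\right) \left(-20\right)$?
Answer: $- \frac{2080331}{20} \approx -1.0402 \cdot 10^{5}$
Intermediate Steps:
$U = -320$ ($U = 16 \left(-20\right) = -320$)
$\frac{\left(-4183 + R\right) \left(-3096 - 896\right)}{U} = \frac{\left(-4183 - 4155\right) \left(-3096 - 896\right)}{-320} = \left(-8338\right) \left(-3992\right) \left(- \frac{1}{320}\right) = 33285296 \left(- \frac{1}{320}\right) = - \frac{2080331}{20}$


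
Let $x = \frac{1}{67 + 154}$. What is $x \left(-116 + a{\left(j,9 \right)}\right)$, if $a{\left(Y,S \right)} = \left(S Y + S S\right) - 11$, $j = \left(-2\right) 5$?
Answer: $- \frac{8}{13} \approx -0.61539$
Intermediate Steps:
$j = -10$
$x = \frac{1}{221} \approx 0.0045249$
$a{\left(Y,S \right)} = -11 + S^{2} + S Y$ ($a{\left(Y,S \right)} = \left(S Y + S^{2}\right) - 11 = \left(S^{2} + S Y\right) - 11 = -11 + S^{2} + S Y$)
$x \left(-116 + a{\left(j,9 \right)}\right) = \frac{-116 + \left(-11 + 9^{2} + 9 \left(-10\right)\right)}{221} = \frac{-116 - 20}{221} = \frac{1}{221} \left(-136\right) = - \frac{8}{13}$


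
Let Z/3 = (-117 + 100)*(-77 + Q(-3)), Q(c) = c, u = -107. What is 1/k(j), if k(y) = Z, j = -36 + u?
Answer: 1/4080 ≈ 0.00024510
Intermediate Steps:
j = -143 (j = -36 - 107 = -143)
Z = 4080 (Z = 3*((-117 + 100)*(-77 - 3)) = 3*(-17*(-80)) = 3*1360 = 4080)
k(y) = 4080
1/k(j) = 1/4080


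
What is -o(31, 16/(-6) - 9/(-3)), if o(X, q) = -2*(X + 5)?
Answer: 72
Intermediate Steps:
o(X, q) = -10 - 2*X (o(X, q) = -2*(5 + X) = -10 - 2*X)
-o(31, 16/(-6) - 9/(-3)) = -(-10 - 2*31) = -(-10 - 62) = -1*(-72) = 72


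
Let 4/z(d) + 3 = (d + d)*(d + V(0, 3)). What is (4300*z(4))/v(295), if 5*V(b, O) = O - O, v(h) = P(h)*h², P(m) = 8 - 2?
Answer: 344/302847 ≈ 0.0011359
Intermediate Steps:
P(m) = 6
v(h) = 6*h²
V(b, O) = 0 (V(b, O) = (O - O)/5 = (⅕)*0 = 0)
z(d) = 4/(-3 + 2*d²) (z(d) = 4/(-3 + (d + d)*(d + 0)) = 4/(-3 + (2*d)*d) = 4/(-3 + 2*d²))
(4300*z(4))/v(295) = (4300*(4/(-3 + 2*4²)))/((6*295²)) = (4300*(4/(-3 + 2*16)))/((6*87025)) = (4300*(4/(-3 + 32)))/522150 = (4300*(4/29))*(1/522150) = (17200/29)*(1/522150) = 344/302847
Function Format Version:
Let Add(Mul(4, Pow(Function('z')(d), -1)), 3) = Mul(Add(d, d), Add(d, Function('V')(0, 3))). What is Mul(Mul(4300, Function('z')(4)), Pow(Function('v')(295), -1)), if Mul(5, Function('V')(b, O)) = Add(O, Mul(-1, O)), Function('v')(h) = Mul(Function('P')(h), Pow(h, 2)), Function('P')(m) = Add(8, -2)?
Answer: Rational(344, 302847) ≈ 0.0011359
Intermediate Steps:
Function('P')(m) = 6
Function('v')(h) = Mul(6, Pow(h, 2))
Function('V')(b, O) = 0 (Function('V')(b, O) = Mul(Rational(1, 5), Add(O, Mul(-1, O))) = Mul(Rational(1, 5), 0) = 0)
Function('z')(d) = Mul(4, Pow(Add(-3, Mul(2, Pow(d, 2))), -1)) (Function('z')(d) = Mul(4, Pow(Add(-3, Mul(Add(d, d), Add(d, 0))), -1)) = Mul(4, Pow(Add(-3, Mul(Mul(2, d), d)), -1)) = Mul(4, Pow(Add(-3, Mul(2, Pow(d, 2))), -1)))
Mul(Mul(4300, Function('z')(4)), Pow(Function('v')(295), -1)) = Mul(Mul(4300, Mul(4, Pow(Add(-3, Mul(2, Pow(4, 2))), -1))), Pow(Mul(6, Pow(295, 2)), -1)) = Mul(Mul(4300, Mul(4, Pow(Add(-3, Mul(2, 16)), -1))), Pow(Mul(6, 87025), -1)) = Mul(Mul(4300, Mul(4, Pow(Add(-3, 32), -1))), Pow(522150, -1)) = Mul(Mul(4300, Mul(4, Pow(29, -1))), Rational(1, 522150)) = Mul(Mul(4300, Mul(4, Rational(1, 29))), Rational(1, 522150)) = Mul(Mul(4300, Rational(4, 29)), Rational(1, 522150)) = Mul(Rational(17200, 29), Rational(1, 522150)) = Rational(344, 302847)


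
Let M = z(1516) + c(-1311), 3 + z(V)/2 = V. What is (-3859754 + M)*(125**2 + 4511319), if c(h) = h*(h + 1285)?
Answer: -17304886266048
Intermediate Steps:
z(V) = -6 + 2*V
c(h) = h*(1285 + h)
M = 37112 (M = (-6 + 2*1516) - 1311*(1285 - 1311) = (-6 + 3032) - 1311*(-26) = 3026 + 34086 = 37112)
(-3859754 + M)*(125**2 + 4511319) = (-3859754 + 37112)*(125**2 + 4511319) = -3822642*(15625 + 4511319) = -3822642*4526944 = -17304886266048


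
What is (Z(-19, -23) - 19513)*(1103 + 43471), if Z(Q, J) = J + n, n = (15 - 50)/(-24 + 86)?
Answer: -26995507629/31 ≈ -8.7082e+8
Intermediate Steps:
n = -35/62 ≈ -0.56452
Z(Q, J) = -35/62 + J (Z(Q, J) = J - 35/62 = -35/62 + J)
(Z(-19, -23) - 19513)*(1103 + 43471) = ((-35/62 - 23) - 19513)*(1103 + 43471) = (-1461/62 - 19513)*44574 = -1211267/62*44574 = -26995507629/31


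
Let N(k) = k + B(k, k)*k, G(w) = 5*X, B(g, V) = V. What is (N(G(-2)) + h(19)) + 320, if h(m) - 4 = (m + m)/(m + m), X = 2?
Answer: 435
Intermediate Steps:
G(w) = 10 (G(w) = 5*2 = 10)
N(k) = k + k**2 (N(k) = k + k*k = k + k**2)
h(m) = 5 (h(m) = 4 + (m + m)/(m + m) = 4 + (2*m)/((2*m)) = 4 + (2*m)*(1/(2*m)) = 4 + 1 = 5)
(N(G(-2)) + h(19)) + 320 = (10*(1 + 10) + 5) + 320 = (10*11 + 5) + 320 = (110 + 5) + 320 = 115 + 320 = 435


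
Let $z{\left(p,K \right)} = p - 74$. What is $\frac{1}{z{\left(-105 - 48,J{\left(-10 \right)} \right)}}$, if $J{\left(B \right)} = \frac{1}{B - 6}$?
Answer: $- \frac{1}{227} \approx -0.0044053$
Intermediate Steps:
$J{\left(B \right)} = \frac{1}{-6 + B}$
$z{\left(p,K \right)} = -74 + p$
$\frac{1}{z{\left(-105 - 48,J{\left(-10 \right)} \right)}} = \frac{1}{-74 - 153} = \frac{1}{-227} = - \frac{1}{227}$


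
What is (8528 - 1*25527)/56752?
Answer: -16999/56752 ≈ -0.29953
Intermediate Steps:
(8528 - 1*25527)/56752 = (8528 - 25527)*(1/56752) = -16999*1/56752 = -16999/56752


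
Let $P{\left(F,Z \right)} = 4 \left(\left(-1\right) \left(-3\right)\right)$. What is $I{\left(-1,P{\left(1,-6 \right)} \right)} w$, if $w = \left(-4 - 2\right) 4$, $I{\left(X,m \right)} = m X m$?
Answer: $3456$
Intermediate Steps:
$P{\left(F,Z \right)} = 12$ ($P{\left(F,Z \right)} = 4 \cdot 3 = 12$)
$I{\left(X,m \right)} = X m^{2}$ ($I{\left(X,m \right)} = X m m = X m^{2}$)
$w = -24$ ($w = \left(-6\right) 4 = -24$)
$I{\left(-1,P{\left(1,-6 \right)} \right)} w = - 12^{2} \left(-24\right) = \left(-1\right) 144 \left(-24\right) = \left(-144\right) \left(-24\right) = 3456$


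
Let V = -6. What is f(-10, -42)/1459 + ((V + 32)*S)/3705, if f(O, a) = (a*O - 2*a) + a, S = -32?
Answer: 38294/415815 ≈ 0.092094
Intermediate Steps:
f(O, a) = -a + O*a (f(O, a) = (O*a - 2*a) + a = (-2*a + O*a) + a = -a + O*a)
f(-10, -42)/1459 + ((V + 32)*S)/3705 = -42*(-1 - 10)/1459 + ((-6 + 32)*(-32))/3705 = -42*(-11)*(1/1459) + (26*(-32))*(1/3705) = 462*(1/1459) - 832*1/3705 = 462/1459 - 64/285 = 38294/415815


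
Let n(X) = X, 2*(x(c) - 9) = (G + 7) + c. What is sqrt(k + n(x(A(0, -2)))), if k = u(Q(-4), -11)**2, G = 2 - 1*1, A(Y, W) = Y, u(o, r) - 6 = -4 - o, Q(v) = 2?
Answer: sqrt(13) ≈ 3.6056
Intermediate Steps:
u(o, r) = 2 - o (u(o, r) = 6 + (-4 - o) = 2 - o)
G = 1 (G = 2 - 1 = 1)
x(c) = 13 + c/2 (x(c) = 9 + ((1 + 7) + c)/2 = 9 + (8 + c)/2 = 9 + (4 + c/2) = 13 + c/2)
k = 0 (k = (2 - 1*2)**2 = (2 - 2)**2 = 0**2 = 0)
sqrt(k + n(x(A(0, -2)))) = sqrt(0 + (13 + (1/2)*0)) = sqrt(0 + (13 + 0)) = sqrt(0 + 13) = sqrt(13)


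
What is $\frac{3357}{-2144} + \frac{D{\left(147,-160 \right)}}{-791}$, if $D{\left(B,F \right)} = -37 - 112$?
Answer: $- \frac{2335931}{1695904} \approx -1.3774$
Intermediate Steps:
$D{\left(B,F \right)} = -149$ ($D{\left(B,F \right)} = -37 - 112 = -149$)
$\frac{3357}{-2144} + \frac{D{\left(147,-160 \right)}}{-791} = \frac{3357}{-2144} - \frac{149}{-791} = 3357 \left(- \frac{1}{2144}\right) - - \frac{149}{791} = - \frac{3357}{2144} + \frac{149}{791} = - \frac{2335931}{1695904}$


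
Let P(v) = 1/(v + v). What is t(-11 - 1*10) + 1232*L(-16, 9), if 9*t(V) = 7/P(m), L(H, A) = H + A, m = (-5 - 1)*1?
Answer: -25900/3 ≈ -8633.3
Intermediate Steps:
m = -6 (m = -6*1 = -6)
P(v) = 1/(2*v)
L(H, A) = A + H
t(V) = -28/3 (t(V) = (7/(((1/2)/(-6))))/9 = (7/(((1/2)*(-1/6))))/9 = (7/(-1/12))/9 = (7*(-12))/9 = (1/9)*(-84) = -28/3)
t(-11 - 1*10) + 1232*L(-16, 9) = -28/3 + 1232*(9 - 16) = -28/3 + 1232*(-7) = -28/3 - 8624 = -25900/3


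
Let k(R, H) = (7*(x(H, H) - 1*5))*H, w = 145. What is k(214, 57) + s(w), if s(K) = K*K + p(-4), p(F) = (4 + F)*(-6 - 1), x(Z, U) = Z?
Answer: 41773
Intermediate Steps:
p(F) = -28 - 7*F (p(F) = (4 + F)*(-7) = -28 - 7*F)
s(K) = K² (s(K) = K*K + (-28 - 7*(-4)) = K² + (-28 + 28) = K² + 0 = K²)
k(R, H) = H*(-35 + 7*H) (k(R, H) = (7*(H - 1*5))*H = (7*(H - 5))*H = (7*(-5 + H))*H = (-35 + 7*H)*H = H*(-35 + 7*H))
k(214, 57) + s(w) = 7*57*(-5 + 57) + 145² = 7*57*52 + 21025 = 20748 + 21025 = 41773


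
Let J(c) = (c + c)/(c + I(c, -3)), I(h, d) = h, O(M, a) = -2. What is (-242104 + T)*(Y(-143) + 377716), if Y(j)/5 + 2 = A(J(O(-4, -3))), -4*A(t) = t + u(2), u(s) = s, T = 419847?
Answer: 268535724087/4 ≈ 6.7134e+10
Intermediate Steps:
J(c) = 1 (J(c) = (c + c)/(c + c) = (2*c)/((2*c)) = (2*c)*(1/(2*c)) = 1)
A(t) = -1/2 - t/4 (A(t) = -(t + 2)/4 = -(2 + t)/4 = -1/2 - t/4)
Y(j) = -55/4 (Y(j) = -10 + 5*(-1/2 - 1/4*1) = -10 + 5*(-1/2 - 1/4) = -10 + 5*(-3/4) = -10 - 15/4 = -55/4)
(-242104 + T)*(Y(-143) + 377716) = (-242104 + 419847)*(-55/4 + 377716) = 177743*(1510809/4) = 268535724087/4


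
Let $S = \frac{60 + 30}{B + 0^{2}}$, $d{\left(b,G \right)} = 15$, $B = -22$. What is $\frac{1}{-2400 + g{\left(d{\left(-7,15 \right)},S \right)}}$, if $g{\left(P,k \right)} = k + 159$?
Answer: $- \frac{11}{24696} \approx -0.00044542$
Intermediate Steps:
$S = - \frac{45}{11}$ ($S = \frac{60 + 30}{-22 + 0^{2}} = \frac{90}{-22 + 0} = \frac{90}{-22} = 90 \left(- \frac{1}{22}\right) = - \frac{45}{11} \approx -4.0909$)
$g{\left(P,k \right)} = 159 + k$
$\frac{1}{-2400 + g{\left(d{\left(-7,15 \right)},S \right)}} = \frac{1}{-2400 + \left(159 - \frac{45}{11}\right)} = \frac{1}{-2400 + \frac{1704}{11}} = \frac{1}{- \frac{24696}{11}} = - \frac{11}{24696}$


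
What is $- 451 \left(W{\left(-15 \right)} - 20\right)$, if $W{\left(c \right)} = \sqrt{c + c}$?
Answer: $9020 - 451 i \sqrt{30} \approx 9020.0 - 2470.2 i$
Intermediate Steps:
$W{\left(c \right)} = \sqrt{2} \sqrt{c}$ ($W{\left(c \right)} = \sqrt{2 c} = \sqrt{2} \sqrt{c}$)
$- 451 \left(W{\left(-15 \right)} - 20\right) = - 451 \left(\sqrt{2} \sqrt{-15} - 20\right) = - 451 \left(\sqrt{2} i \sqrt{15} - 20\right) = - 451 \left(i \sqrt{30} - 20\right) = - 451 \left(-20 + i \sqrt{30}\right) = 9020 - 451 i \sqrt{30}$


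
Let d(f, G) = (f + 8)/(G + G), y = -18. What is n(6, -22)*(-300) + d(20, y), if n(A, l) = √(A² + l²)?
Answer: -7/9 - 600*√130 ≈ -6841.8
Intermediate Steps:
d(f, G) = (8 + f)/(2*G) (d(f, G) = (8 + f)/((2*G)) = (8 + f)*(1/(2*G)) = (8 + f)/(2*G))
n(6, -22)*(-300) + d(20, y) = √(6² + (-22)²)*(-300) + (½)*(8 + 20)/(-18) = √(36 + 484)*(-300) + (½)*(-1/18)*28 = √520*(-300) - 7/9 = (2*√130)*(-300) - 7/9 = -600*√130 - 7/9 = -7/9 - 600*√130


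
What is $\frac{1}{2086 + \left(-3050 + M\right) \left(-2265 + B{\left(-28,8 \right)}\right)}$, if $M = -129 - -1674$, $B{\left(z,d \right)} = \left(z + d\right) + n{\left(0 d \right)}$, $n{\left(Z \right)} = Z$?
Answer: $\frac{1}{3441011} \approx 2.9061 \cdot 10^{-7}$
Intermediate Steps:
$B{\left(z,d \right)} = d + z$ ($B{\left(z,d \right)} = \left(z + d\right) + 0 d = \left(d + z\right) + 0 = d + z$)
$M = 1545$ ($M = -129 + 1674 = 1545$)
$\frac{1}{2086 + \left(-3050 + M\right) \left(-2265 + B{\left(-28,8 \right)}\right)} = \frac{1}{2086 + \left(-3050 + 1545\right) \left(-2265 + \left(8 - 28\right)\right)} = \frac{1}{2086 - 1505 \left(-2265 - 20\right)} = \frac{1}{2086 - -3438925} = \frac{1}{2086 + 3438925} = \frac{1}{3441011}$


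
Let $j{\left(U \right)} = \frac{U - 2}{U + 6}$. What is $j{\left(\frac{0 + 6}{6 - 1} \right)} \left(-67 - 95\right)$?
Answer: $18$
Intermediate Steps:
$j{\left(U \right)} = \frac{-2 + U}{6 + U}$
$j{\left(\frac{0 + 6}{6 - 1} \right)} \left(-67 - 95\right) = \frac{-2 + \frac{0 + 6}{6 - 1}}{6 + \frac{0 + 6}{6 - 1}} \left(-67 - 95\right) = \frac{-2 + \frac{6}{5}}{6 + \frac{6}{5}} \left(-162\right) = \frac{1}{\frac{36}{5}} \left(- \frac{4}{5}\right) \left(-162\right) = \frac{5}{36} \left(- \frac{4}{5}\right) \left(-162\right) = \left(- \frac{1}{9}\right) \left(-162\right) = 18$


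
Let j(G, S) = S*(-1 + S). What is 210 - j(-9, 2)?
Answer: 208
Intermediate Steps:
210 - j(-9, 2) = 210 - 2*(-1 + 2) = 210 - 2 = 208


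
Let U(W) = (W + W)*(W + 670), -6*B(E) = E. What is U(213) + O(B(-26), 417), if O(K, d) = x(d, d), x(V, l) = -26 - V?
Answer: 375715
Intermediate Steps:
B(E) = -E/6
O(K, d) = -26 - d
U(W) = 2*W*(670 + W) (U(W) = (2*W)*(670 + W) = 2*W*(670 + W))
U(213) + O(B(-26), 417) = 2*213*(670 + 213) + (-26 - 1*417) = 2*213*883 + (-26 - 417) = 376158 - 443 = 375715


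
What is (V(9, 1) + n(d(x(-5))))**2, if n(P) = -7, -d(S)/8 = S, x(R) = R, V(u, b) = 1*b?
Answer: 36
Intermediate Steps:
V(u, b) = b
d(S) = -8*S
(V(9, 1) + n(d(x(-5))))**2 = (1 - 7)**2 = (-6)**2 = 36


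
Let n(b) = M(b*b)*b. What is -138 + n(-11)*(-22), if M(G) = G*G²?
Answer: 428717624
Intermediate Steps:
M(G) = G³
n(b) = b⁷ (n(b) = (b*b)³*b = (b²)³*b = b⁶*b = b⁷)
-138 + n(-11)*(-22) = -138 + (-11)⁷*(-22) = -138 - 19487171*(-22) = -138 + 428717762 = 428717624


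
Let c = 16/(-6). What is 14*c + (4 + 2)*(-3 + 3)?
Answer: -112/3 ≈ -37.333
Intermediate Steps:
c = -8/3 (c = 16*(-⅙) = -8/3 ≈ -2.6667)
14*c + (4 + 2)*(-3 + 3) = 14*(-8/3) + (4 + 2)*(-3 + 3) = -112/3 + 6*0 = -112/3 + 0 = -112/3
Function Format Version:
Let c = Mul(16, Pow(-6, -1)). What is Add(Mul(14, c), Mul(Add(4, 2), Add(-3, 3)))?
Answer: Rational(-112, 3) ≈ -37.333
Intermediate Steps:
c = Rational(-8, 3) (c = Mul(16, Rational(-1, 6)) = Rational(-8, 3) ≈ -2.6667)
Add(Mul(14, c), Mul(Add(4, 2), Add(-3, 3))) = Add(Mul(14, Rational(-8, 3)), Mul(Add(4, 2), Add(-3, 3))) = Add(Rational(-112, 3), Mul(6, 0)) = Add(Rational(-112, 3), 0) = Rational(-112, 3)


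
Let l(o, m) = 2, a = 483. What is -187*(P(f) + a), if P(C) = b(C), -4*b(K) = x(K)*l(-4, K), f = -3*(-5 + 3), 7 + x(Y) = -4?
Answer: -182699/2 ≈ -91350.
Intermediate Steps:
x(Y) = -11 (x(Y) = -7 - 4 = -11)
f = 6 (f = -3*(-2) = 6)
b(K) = 11/2 (b(K) = -(-11)*2/4 = -¼*(-22) = 11/2)
P(C) = 11/2
-187*(P(f) + a) = -187*(11/2 + 483) = -187*977/2 = -182699/2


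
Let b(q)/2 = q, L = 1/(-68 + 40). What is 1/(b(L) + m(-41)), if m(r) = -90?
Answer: -14/1261 ≈ -0.011102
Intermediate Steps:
L = -1/28 (L = 1/(-28) = -1/28 ≈ -0.035714)
b(q) = 2*q
1/(b(L) + m(-41)) = 1/(2*(-1/28) - 90) = 1/(-1/14 - 90) = 1/(-1261/14) = -14/1261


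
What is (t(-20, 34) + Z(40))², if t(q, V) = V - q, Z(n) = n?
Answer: 8836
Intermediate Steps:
(t(-20, 34) + Z(40))² = ((34 - 1*(-20)) + 40)² = ((34 + 20) + 40)² = (54 + 40)² = 94² = 8836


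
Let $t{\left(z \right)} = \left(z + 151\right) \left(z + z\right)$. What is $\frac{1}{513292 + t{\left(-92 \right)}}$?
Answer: $\frac{1}{502436} \approx 1.9903 \cdot 10^{-6}$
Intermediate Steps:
$t{\left(z \right)} = 2 z \left(151 + z\right)$ ($t{\left(z \right)} = \left(151 + z\right) 2 z = 2 z \left(151 + z\right)$)
$\frac{1}{513292 + t{\left(-92 \right)}} = \frac{1}{513292 + 2 \left(-92\right) \left(151 - 92\right)} = \frac{1}{513292 + 2 \left(-92\right) 59} = \frac{1}{513292 - 10856} = \frac{1}{502436}$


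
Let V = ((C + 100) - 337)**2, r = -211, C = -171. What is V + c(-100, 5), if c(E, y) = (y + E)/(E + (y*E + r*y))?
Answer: 55099603/331 ≈ 1.6646e+5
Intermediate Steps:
c(E, y) = (E + y)/(E - 211*y + E*y) (c(E, y) = (y + E)/(E + (y*E - 211*y)) = (E + y)/(E + (E*y - 211*y)) = (E + y)/(E + (-211*y + E*y)) = (E + y)/(E - 211*y + E*y))
V = 166464 (V = ((-171 + 100) - 337)**2 = (-71 - 337)**2 = (-408)**2 = 166464)
V + c(-100, 5) = 166464 + (-100 + 5)/(-100 - 211*5 - 100*5) = 166464 - 95/(-100 - 1055 - 500) = 166464 - 95/(-1655) = 166464 - 1/1655*(-95) = 166464 + 19/331 = 55099603/331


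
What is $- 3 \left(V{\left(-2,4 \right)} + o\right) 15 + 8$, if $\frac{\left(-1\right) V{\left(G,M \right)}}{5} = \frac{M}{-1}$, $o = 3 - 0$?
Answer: $-1027$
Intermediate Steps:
$o = 3$ ($o = 3 + 0 = 3$)
$V{\left(G,M \right)} = 5 M$ ($V{\left(G,M \right)} = - 5 \frac{M}{-1} = - 5 M \left(-1\right) = - 5 \left(- M\right) = 5 M$)
$- 3 \left(V{\left(-2,4 \right)} + o\right) 15 + 8 = - 3 \left(5 \cdot 4 + 3\right) 15 + 8 = - 3 \left(20 + 3\right) 15 + 8 = \left(-3\right) 23 \cdot 15 + 8 = \left(-69\right) 15 + 8 = -1035 + 8 = -1027$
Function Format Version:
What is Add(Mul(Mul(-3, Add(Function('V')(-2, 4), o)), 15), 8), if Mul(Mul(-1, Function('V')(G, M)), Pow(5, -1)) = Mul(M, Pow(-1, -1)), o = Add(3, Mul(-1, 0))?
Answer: -1027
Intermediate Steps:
o = 3 (o = Add(3, 0) = 3)
Function('V')(G, M) = Mul(5, M) (Function('V')(G, M) = Mul(-5, Mul(M, Pow(-1, -1))) = Mul(-5, Mul(M, -1)) = Mul(-5, Mul(-1, M)) = Mul(5, M))
Add(Mul(Mul(-3, Add(Function('V')(-2, 4), o)), 15), 8) = Add(Mul(Mul(-3, Add(Mul(5, 4), 3)), 15), 8) = Add(Mul(Mul(-3, Add(20, 3)), 15), 8) = Add(Mul(Mul(-3, 23), 15), 8) = Add(Mul(-69, 15), 8) = Add(-1035, 8) = -1027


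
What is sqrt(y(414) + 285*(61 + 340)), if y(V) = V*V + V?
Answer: sqrt(286095) ≈ 534.88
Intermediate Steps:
y(V) = V + V**2 (y(V) = V**2 + V = V + V**2)
sqrt(y(414) + 285*(61 + 340)) = sqrt(414*(1 + 414) + 285*(61 + 340)) = sqrt(414*415 + 285*401) = sqrt(171810 + 114285) = sqrt(286095)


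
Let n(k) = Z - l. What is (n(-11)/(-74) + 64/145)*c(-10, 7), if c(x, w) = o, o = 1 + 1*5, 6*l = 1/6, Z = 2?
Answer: 160201/64380 ≈ 2.4884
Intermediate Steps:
l = 1/36 (l = (⅙)/6 = (⅙)*(⅙) = 1/36 ≈ 0.027778)
n(k) = 71/36 (n(k) = 2 - 1*1/36 = 2 - 1/36 = 71/36)
o = 6 (o = 1 + 5 = 6)
c(x, w) = 6
(n(-11)/(-74) + 64/145)*c(-10, 7) = ((71/36)/(-74) + 64/145)*6 = ((71/36)*(-1/74) + 64*(1/145))*6 = (-71/2664 + 64/145)*6 = (160201/386280)*6 = 160201/64380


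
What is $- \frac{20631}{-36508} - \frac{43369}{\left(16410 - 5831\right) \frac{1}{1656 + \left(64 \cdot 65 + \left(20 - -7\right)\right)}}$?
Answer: $- \frac{9251093930687}{386218132} \approx -23953.0$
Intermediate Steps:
$- \frac{20631}{-36508} - \frac{43369}{\left(16410 - 5831\right) \frac{1}{1656 + \left(64 \cdot 65 + \left(20 - -7\right)\right)}} = \left(-20631\right) \left(- \frac{1}{36508}\right) - \frac{43369}{10579 \frac{1}{1656 + \left(4160 + \left(20 + 7\right)\right)}} = \frac{20631}{36508} - \frac{43369}{10579 \frac{1}{1656 + \left(4160 + 27\right)}} = \frac{20631}{36508} - \frac{43369}{10579 \frac{1}{1656 + 4187}} = \frac{20631}{36508} - \frac{43369}{10579 \cdot \frac{1}{5843}} = \frac{20631}{36508} - \frac{43369}{\frac{10579}{5843}} = \frac{20631}{36508} - \frac{253405067}{10579} = - \frac{9251093930687}{386218132}$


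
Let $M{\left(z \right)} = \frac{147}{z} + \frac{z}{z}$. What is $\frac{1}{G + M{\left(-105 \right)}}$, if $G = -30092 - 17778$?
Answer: $- \frac{5}{239352} \approx -2.089 \cdot 10^{-5}$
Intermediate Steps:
$M{\left(z \right)} = 1 + \frac{147}{z}$ ($M{\left(z \right)} = \frac{147}{z} + 1 = 1 + \frac{147}{z}$)
$G = -47870$
$\frac{1}{G + M{\left(-105 \right)}} = \frac{1}{-47870 + \frac{147 - 105}{-105}} = \frac{1}{-47870 - \frac{2}{5}} = \frac{1}{- \frac{239352}{5}} = - \frac{5}{239352}$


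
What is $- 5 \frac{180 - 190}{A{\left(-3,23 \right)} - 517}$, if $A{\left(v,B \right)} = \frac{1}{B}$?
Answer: $- \frac{115}{1189} \approx -0.09672$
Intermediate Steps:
$- 5 \frac{180 - 190}{A{\left(-3,23 \right)} - 517} = - 5 \frac{180 - 190}{\frac{1}{23} - 517} = - 5 \left(- \frac{10}{\frac{1}{23} - 517}\right) = - 5 \left(- \frac{10}{- \frac{11890}{23}}\right) = - 5 \left(\left(-10\right) \left(- \frac{23}{11890}\right)\right) = \left(-5\right) \frac{23}{1189} = - \frac{115}{1189}$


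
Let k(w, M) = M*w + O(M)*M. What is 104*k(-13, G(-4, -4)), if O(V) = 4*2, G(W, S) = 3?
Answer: -1560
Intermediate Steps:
O(V) = 8
k(w, M) = 8*M + M*w (k(w, M) = M*w + 8*M = 8*M + M*w)
104*k(-13, G(-4, -4)) = 104*(3*(8 - 13)) = 104*(3*(-5)) = 104*(-15) = -1560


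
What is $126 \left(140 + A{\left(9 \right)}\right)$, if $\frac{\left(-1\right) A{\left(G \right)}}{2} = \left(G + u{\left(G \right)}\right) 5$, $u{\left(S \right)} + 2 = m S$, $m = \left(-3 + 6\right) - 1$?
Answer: $-13860$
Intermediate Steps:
$m = 2$ ($m = 3 - 1 = 2$)
$u{\left(S \right)} = -2 + 2 S$
$A{\left(G \right)} = 20 - 30 G$ ($A{\left(G \right)} = - 2 \left(G + \left(-2 + 2 G\right)\right) 5 = - 2 \left(-2 + 3 G\right) 5 = - 2 \left(-10 + 15 G\right) = 20 - 30 G$)
$126 \left(140 + A{\left(9 \right)}\right) = 126 \left(140 + \left(20 - 270\right)\right) = 126 \left(140 - 250\right) = 126 \left(-110\right) = -13860$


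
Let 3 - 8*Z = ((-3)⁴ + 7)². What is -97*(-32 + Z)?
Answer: 775709/8 ≈ 96964.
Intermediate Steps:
Z = -7741/8 (Z = 3/8 - ((-3)⁴ + 7)²/8 = 3/8 - (81 + 7)²/8 = 3/8 - ⅛*88² = 3/8 - ⅛*7744 = 3/8 - 968 = -7741/8 ≈ -967.63)
-97*(-32 + Z) = -97*(-32 - 7741/8) = -97*(-7997/8) = 775709/8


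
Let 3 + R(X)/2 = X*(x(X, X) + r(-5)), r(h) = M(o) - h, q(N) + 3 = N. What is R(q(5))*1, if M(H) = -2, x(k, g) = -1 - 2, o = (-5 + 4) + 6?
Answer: -6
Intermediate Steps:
q(N) = -3 + N
o = 5 (o = -1 + 6 = 5)
x(k, g) = -3
r(h) = -2 - h
R(X) = -6 (R(X) = -6 + 2*(X*(-3 + (-2 - 1*(-5)))) = -6 + 2*(X*(-3 + (-2 + 5))) = -6 + 2*(X*(-3 + 3)) = -6 + 2*(X*0) = -6 + 2*0 = -6 + 0 = -6)
R(q(5))*1 = -6*1 = -6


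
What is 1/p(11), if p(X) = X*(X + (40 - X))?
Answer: 1/440 ≈ 0.0022727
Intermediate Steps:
p(X) = 40*X (p(X) = X*40 = 40*X)
1/p(11) = 1/(40*11) = 1/440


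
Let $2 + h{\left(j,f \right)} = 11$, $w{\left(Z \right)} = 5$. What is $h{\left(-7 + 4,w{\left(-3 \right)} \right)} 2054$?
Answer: $18486$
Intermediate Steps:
$h{\left(j,f \right)} = 9$ ($h{\left(j,f \right)} = -2 + 11 = 9$)
$h{\left(-7 + 4,w{\left(-3 \right)} \right)} 2054 = 9 \cdot 2054 = 18486$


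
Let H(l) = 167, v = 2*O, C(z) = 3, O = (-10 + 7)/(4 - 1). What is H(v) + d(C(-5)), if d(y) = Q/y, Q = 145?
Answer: 646/3 ≈ 215.33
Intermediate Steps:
O = -1 (O = -3/3 = -3*⅓ = -1)
v = -2 (v = 2*(-1) = -2)
d(y) = 145/y
H(v) + d(C(-5)) = 167 + 145/3 = 646/3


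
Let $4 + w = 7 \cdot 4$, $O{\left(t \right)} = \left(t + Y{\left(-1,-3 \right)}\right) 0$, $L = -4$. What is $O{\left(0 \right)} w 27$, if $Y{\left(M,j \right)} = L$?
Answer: $0$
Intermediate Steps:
$Y{\left(M,j \right)} = -4$
$O{\left(t \right)} = 0$ ($O{\left(t \right)} = \left(t - 4\right) 0 = \left(-4 + t\right) 0 = 0$)
$w = 24$ ($w = -4 + 7 \cdot 4 = -4 + 28 = 24$)
$O{\left(0 \right)} w 27 = 0 \cdot 24 \cdot 27 = 0 \cdot 27 = 0$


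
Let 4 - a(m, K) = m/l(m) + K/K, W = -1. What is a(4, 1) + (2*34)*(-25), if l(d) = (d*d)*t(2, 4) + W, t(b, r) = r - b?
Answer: -52611/31 ≈ -1697.1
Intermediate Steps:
l(d) = -1 + 2*d**2 (l(d) = (d*d)*(4 - 1*2) - 1 = d**2*(4 - 2) - 1 = d**2*2 - 1 = 2*d**2 - 1 = -1 + 2*d**2)
a(m, K) = 3 - m/(-1 + 2*m**2) (a(m, K) = 4 - (m/(-1 + 2*m**2) + K/K) = 4 - (m/(-1 + 2*m**2) + 1) = 4 - (1 + m/(-1 + 2*m**2)) = 4 + (-1 - m/(-1 + 2*m**2)) = 3 - m/(-1 + 2*m**2))
a(4, 1) + (2*34)*(-25) = (-3 - 1*4 + 6*4**2)/(-1 + 2*4**2) + (2*34)*(-25) = (-3 - 4 + 6*16)/(-1 + 2*16) + 68*(-25) = (-3 - 4 + 96)/(-1 + 32) - 1700 = 89/31 - 1700 = -52611/31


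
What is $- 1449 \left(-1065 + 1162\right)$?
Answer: $-140553$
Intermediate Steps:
$- 1449 \left(-1065 + 1162\right) = \left(-1449\right) 97 = -140553$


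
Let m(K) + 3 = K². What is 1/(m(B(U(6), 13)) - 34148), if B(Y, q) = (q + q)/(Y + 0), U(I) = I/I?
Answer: -1/33475 ≈ -2.9873e-5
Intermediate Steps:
U(I) = 1
B(Y, q) = 2*q/Y (B(Y, q) = (2*q)/Y = 2*q/Y)
m(K) = -3 + K²
1/(m(B(U(6), 13)) - 34148) = 1/((-3 + (2*13/1)²) - 34148) = 1/((-3 + (2*13*1)²) - 34148) = 1/((-3 + 26²) - 34148) = 1/((-3 + 676) - 34148) = 1/(673 - 34148) = 1/(-33475) = -1/33475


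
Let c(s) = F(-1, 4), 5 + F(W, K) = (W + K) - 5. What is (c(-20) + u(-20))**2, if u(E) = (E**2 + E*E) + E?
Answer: 597529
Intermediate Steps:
F(W, K) = -10 + K + W (F(W, K) = -5 + ((W + K) - 5) = -5 + ((K + W) - 5) = -5 + (-5 + K + W) = -10 + K + W)
c(s) = -7 (c(s) = -10 + 4 - 1 = -7)
u(E) = E + 2*E**2 (u(E) = (E**2 + E**2) + E = 2*E**2 + E = E + 2*E**2)
(c(-20) + u(-20))**2 = (-7 - 20*(1 + 2*(-20)))**2 = (-7 - 20*(1 - 40))**2 = (-7 - 20*(-39))**2 = (-7 + 780)**2 = 773**2 = 597529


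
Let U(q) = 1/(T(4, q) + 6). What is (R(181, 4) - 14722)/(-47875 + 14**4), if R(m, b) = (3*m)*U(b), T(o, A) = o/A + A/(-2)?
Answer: 73067/47295 ≈ 1.5449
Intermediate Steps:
T(o, A) = -A/2 + o/A (T(o, A) = o/A + A*(-1/2) = o/A - A/2 = -A/2 + o/A)
U(q) = 1/(6 + 4/q - q/2) (U(q) = 1/((-q/2 + 4/q) + 6) = 1/((4/q - q/2) + 6) = 1/(6 + 4/q - q/2))
R(m, b) = 6*b*m/(8 + b*(12 - b)) (R(m, b) = (3*m)*(2*b/(8 + b*(12 - b))) = 6*b*m/(8 + b*(12 - b)))
(R(181, 4) - 14722)/(-47875 + 14**4) = (6*4*181/(8 + 4*(12 - 1*4)) - 14722)/(-47875 + 14**4) = (6*4*181/(8 + 4*(12 - 4)) - 14722)/(-47875 + 38416) = (6*4*181/(8 + 4*8) - 14722)/(-9459) = (6*4*181/(8 + 32) - 14722)*(-1/9459) = (6*4*181/40 - 14722)*(-1/9459) = (6*4*181*(1/40) - 14722)*(-1/9459) = (543/5 - 14722)*(-1/9459) = -73067/5*(-1/9459) = 73067/47295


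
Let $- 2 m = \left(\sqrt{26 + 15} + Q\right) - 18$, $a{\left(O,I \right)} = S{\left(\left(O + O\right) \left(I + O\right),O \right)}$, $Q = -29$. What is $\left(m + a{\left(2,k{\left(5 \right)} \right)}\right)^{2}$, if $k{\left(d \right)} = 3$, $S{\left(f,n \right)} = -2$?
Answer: $\frac{\left(43 - \sqrt{41}\right)^{2}}{4} \approx 334.83$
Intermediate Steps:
$a{\left(O,I \right)} = -2$
$m = \frac{47}{2} - \frac{\sqrt{41}}{2}$ ($m = - \frac{\left(\sqrt{26 + 15} - 29\right) - 18}{2} = - \frac{\left(\sqrt{41} - 29\right) - 18}{2} = - \frac{\left(-29 + \sqrt{41}\right) - 18}{2} = - \frac{-47 + \sqrt{41}}{2} = \frac{47}{2} - \frac{\sqrt{41}}{2} \approx 20.298$)
$\left(m + a{\left(2,k{\left(5 \right)} \right)}\right)^{2} = \left(\left(\frac{47}{2} - \frac{\sqrt{41}}{2}\right) - 2\right)^{2} = \left(\frac{43}{2} - \frac{\sqrt{41}}{2}\right)^{2}$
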